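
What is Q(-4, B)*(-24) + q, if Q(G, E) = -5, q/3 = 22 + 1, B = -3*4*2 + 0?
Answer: 189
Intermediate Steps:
B = -24 (B = -12*2 + 0 = -24 + 0 = -24)
q = 69 (q = 3*(22 + 1) = 3*23 = 69)
Q(-4, B)*(-24) + q = -5*(-24) + 69 = 120 + 69 = 189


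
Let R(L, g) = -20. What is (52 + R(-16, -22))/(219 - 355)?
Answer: -4/17 ≈ -0.23529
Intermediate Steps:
(52 + R(-16, -22))/(219 - 355) = (52 - 20)/(219 - 355) = 32/(-136) = 32*(-1/136) = -4/17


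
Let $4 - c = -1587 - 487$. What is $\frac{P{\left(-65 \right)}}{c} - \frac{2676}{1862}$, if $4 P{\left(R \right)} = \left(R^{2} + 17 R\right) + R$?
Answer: $- \frac{8277251}{7738472} \approx -1.0696$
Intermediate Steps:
$c = 2078$ ($c = 4 - \left(-1587 - 487\right) = 4 - -2074 = 4 + 2074 = 2078$)
$P{\left(R \right)} = \frac{R^{2}}{4} + \frac{9 R}{2}$ ($P{\left(R \right)} = \frac{\left(R^{2} + 17 R\right) + R}{4} = \frac{R^{2} + 18 R}{4} = \frac{R^{2}}{4} + \frac{9 R}{2}$)
$\frac{P{\left(-65 \right)}}{c} - \frac{2676}{1862} = \frac{\frac{1}{4} \left(-65\right) \left(18 - 65\right)}{2078} - \frac{2676}{1862} = \frac{1}{4} \left(-65\right) \left(-47\right) \frac{1}{2078} - \frac{1338}{931} = \frac{3055}{4} \cdot \frac{1}{2078} - \frac{1338}{931} = \frac{3055}{8312} - \frac{1338}{931} = - \frac{8277251}{7738472}$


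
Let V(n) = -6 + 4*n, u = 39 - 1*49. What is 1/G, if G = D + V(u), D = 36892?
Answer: 1/36846 ≈ 2.7140e-5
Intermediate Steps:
u = -10 (u = 39 - 49 = -10)
G = 36846 (G = 36892 + (-6 + 4*(-10)) = 36892 + (-6 - 40) = 36892 - 46 = 36846)
1/G = 1/36846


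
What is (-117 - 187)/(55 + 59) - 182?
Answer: -554/3 ≈ -184.67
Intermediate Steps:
(-117 - 187)/(55 + 59) - 182 = -304/114 - 182 = -304*1/114 - 182 = -8/3 - 182 = -554/3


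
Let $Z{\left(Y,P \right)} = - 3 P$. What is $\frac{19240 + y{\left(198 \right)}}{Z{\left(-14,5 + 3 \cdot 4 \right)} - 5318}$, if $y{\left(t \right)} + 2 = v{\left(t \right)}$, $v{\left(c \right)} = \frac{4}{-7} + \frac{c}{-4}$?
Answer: $- \frac{268631}{75166} \approx -3.5738$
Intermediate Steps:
$v{\left(c \right)} = - \frac{4}{7} - \frac{c}{4}$ ($v{\left(c \right)} = 4 \left(- \frac{1}{7}\right) + c \left(- \frac{1}{4}\right) = - \frac{4}{7} - \frac{c}{4}$)
$y{\left(t \right)} = - \frac{18}{7} - \frac{t}{4}$ ($y{\left(t \right)} = -2 - \left(\frac{4}{7} + \frac{t}{4}\right) = - \frac{18}{7} - \frac{t}{4}$)
$\frac{19240 + y{\left(198 \right)}}{Z{\left(-14,5 + 3 \cdot 4 \right)} - 5318} = \frac{19240 - \frac{729}{14}}{- 3 \left(5 + 3 \cdot 4\right) - 5318} = \frac{19240 - \frac{729}{14}}{- 3 \left(5 + 12\right) - 5318} = \frac{19240 - \frac{729}{14}}{\left(-3\right) 17 - 5318} = \frac{268631}{14 \left(-51 - 5318\right)} = \frac{268631}{14 \left(-5369\right)} = \frac{268631}{14} \left(- \frac{1}{5369}\right) = - \frac{268631}{75166}$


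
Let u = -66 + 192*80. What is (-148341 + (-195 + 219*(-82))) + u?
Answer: -151200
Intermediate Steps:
u = 15294 (u = -66 + 15360 = 15294)
(-148341 + (-195 + 219*(-82))) + u = (-148341 + (-195 + 219*(-82))) + 15294 = (-148341 + (-195 - 17958)) + 15294 = (-148341 - 18153) + 15294 = -166494 + 15294 = -151200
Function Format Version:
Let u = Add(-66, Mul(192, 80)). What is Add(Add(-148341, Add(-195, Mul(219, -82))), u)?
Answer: -151200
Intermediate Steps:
u = 15294 (u = Add(-66, 15360) = 15294)
Add(Add(-148341, Add(-195, Mul(219, -82))), u) = Add(Add(-148341, Add(-195, Mul(219, -82))), 15294) = Add(Add(-148341, Add(-195, -17958)), 15294) = Add(Add(-148341, -18153), 15294) = Add(-166494, 15294) = -151200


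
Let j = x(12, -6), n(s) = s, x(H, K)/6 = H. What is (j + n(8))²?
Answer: 6400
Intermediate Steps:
x(H, K) = 6*H
j = 72 (j = 6*12 = 72)
(j + n(8))² = (72 + 8)² = 80² = 6400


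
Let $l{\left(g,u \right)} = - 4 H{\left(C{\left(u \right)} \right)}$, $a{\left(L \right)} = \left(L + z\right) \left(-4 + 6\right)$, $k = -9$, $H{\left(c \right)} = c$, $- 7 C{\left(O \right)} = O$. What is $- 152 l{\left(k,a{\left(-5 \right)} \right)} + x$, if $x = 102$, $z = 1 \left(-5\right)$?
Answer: $\frac{12874}{7} \approx 1839.1$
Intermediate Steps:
$C{\left(O \right)} = - \frac{O}{7}$
$z = -5$
$a{\left(L \right)} = -10 + 2 L$ ($a{\left(L \right)} = \left(L - 5\right) \left(-4 + 6\right) = \left(-5 + L\right) 2 = -10 + 2 L$)
$l{\left(g,u \right)} = \frac{4 u}{7}$ ($l{\left(g,u \right)} = - 4 \left(- \frac{u}{7}\right) = \frac{4 u}{7}$)
$- 152 l{\left(k,a{\left(-5 \right)} \right)} + x = - 152 \frac{4 \left(-10 + 2 \left(-5\right)\right)}{7} + 102 = - 152 \frac{4 \left(-10 - 10\right)}{7} + 102 = - 152 \cdot \frac{4}{7} \left(-20\right) + 102 = \left(-152\right) \left(- \frac{80}{7}\right) + 102 = \frac{12160}{7} + 102 = \frac{12874}{7}$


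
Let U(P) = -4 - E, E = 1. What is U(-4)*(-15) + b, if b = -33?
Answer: 42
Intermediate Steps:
U(P) = -5 (U(P) = -4 - 1*1 = -4 - 1 = -5)
U(-4)*(-15) + b = -5*(-15) - 33 = 75 - 33 = 42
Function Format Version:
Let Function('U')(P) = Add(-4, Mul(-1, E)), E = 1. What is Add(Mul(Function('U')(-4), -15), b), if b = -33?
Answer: 42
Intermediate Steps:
Function('U')(P) = -5 (Function('U')(P) = Add(-4, Mul(-1, 1)) = Add(-4, -1) = -5)
Add(Mul(Function('U')(-4), -15), b) = Add(Mul(-5, -15), -33) = Add(75, -33) = 42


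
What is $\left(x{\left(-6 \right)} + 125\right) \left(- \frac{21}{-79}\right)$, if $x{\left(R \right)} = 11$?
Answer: $\frac{2856}{79} \approx 36.152$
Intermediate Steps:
$\left(x{\left(-6 \right)} + 125\right) \left(- \frac{21}{-79}\right) = \left(11 + 125\right) \left(- \frac{21}{-79}\right) = 136 \left(\left(-21\right) \left(- \frac{1}{79}\right)\right) = 136 \cdot \frac{21}{79} = \frac{2856}{79}$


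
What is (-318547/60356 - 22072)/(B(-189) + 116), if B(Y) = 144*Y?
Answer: 1332496179/1635647600 ≈ 0.81466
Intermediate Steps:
(-318547/60356 - 22072)/(B(-189) + 116) = (-318547/60356 - 22072)/(144*(-189) + 116) = (-318547*1/60356 - 22072)/(-27216 + 116) = (-318547/60356 - 22072)/(-27100) = -1332496179/60356*(-1/27100) = 1332496179/1635647600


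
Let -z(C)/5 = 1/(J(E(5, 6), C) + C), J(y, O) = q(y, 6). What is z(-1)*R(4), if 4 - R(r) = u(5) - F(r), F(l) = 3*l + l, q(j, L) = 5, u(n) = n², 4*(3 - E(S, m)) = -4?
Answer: 25/4 ≈ 6.2500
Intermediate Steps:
E(S, m) = 4 (E(S, m) = 3 - ¼*(-4) = 3 + 1 = 4)
J(y, O) = 5
F(l) = 4*l
R(r) = -21 + 4*r (R(r) = 4 - (5² - 4*r) = 4 - (25 - 4*r) = 4 + (-25 + 4*r) = -21 + 4*r)
z(C) = -5/(5 + C)
z(-1)*R(4) = (-5/(5 - 1))*(-21 + 4*4) = (-5/4)*(-21 + 16) = -5*¼*(-5) = -5/4*(-5) = 25/4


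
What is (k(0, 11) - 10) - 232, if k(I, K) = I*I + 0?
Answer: -242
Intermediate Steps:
k(I, K) = I² (k(I, K) = I² + 0 = I²)
(k(0, 11) - 10) - 232 = (0² - 10) - 232 = (0 - 10) - 232 = -10 - 232 = -242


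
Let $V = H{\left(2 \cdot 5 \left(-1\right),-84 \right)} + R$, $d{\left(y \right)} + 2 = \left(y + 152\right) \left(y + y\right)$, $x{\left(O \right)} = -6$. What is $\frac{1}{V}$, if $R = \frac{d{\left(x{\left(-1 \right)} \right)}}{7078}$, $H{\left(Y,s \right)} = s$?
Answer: $- \frac{3539}{298153} \approx -0.01187$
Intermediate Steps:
$d{\left(y \right)} = -2 + 2 y \left(152 + y\right)$ ($d{\left(y \right)} = -2 + \left(y + 152\right) \left(y + y\right) = -2 + \left(152 + y\right) 2 y = -2 + 2 y \left(152 + y\right)$)
$R = - \frac{877}{3539}$ ($R = \frac{-2 + 2 \left(-6\right)^{2} + 304 \left(-6\right)}{7078} = \left(-2 + 2 \cdot 36 - 1824\right) \frac{1}{7078} = \left(-2 + 72 - 1824\right) \frac{1}{7078} = \left(-1754\right) \frac{1}{7078} = - \frac{877}{3539} \approx -0.24781$)
$V = - \frac{298153}{3539}$ ($V = -84 - \frac{877}{3539} = - \frac{298153}{3539} \approx -84.248$)
$\frac{1}{V} = \frac{1}{- \frac{298153}{3539}} = - \frac{3539}{298153}$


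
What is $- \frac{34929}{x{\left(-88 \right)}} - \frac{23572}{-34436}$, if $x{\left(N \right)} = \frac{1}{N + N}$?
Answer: $\frac{52923867829}{8609} \approx 6.1475 \cdot 10^{6}$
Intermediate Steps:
$x{\left(N \right)} = \frac{1}{2 N}$
$- \frac{34929}{x{\left(-88 \right)}} - \frac{23572}{-34436} = - \frac{34929}{\frac{1}{2} \frac{1}{-88}} - \frac{23572}{-34436} = - \frac{34929}{\frac{1}{2} \left(- \frac{1}{88}\right)} - - \frac{5893}{8609} = - \frac{34929}{- \frac{1}{176}} + \frac{5893}{8609} = \left(-34929\right) \left(-176\right) + \frac{5893}{8609} = 6147504 + \frac{5893}{8609} = \frac{52923867829}{8609}$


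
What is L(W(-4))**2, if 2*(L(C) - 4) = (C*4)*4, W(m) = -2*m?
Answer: 4624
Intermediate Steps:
L(C) = 4 + 8*C (L(C) = 4 + ((C*4)*4)/2 = 4 + ((4*C)*4)/2 = 4 + (16*C)/2 = 4 + 8*C)
L(W(-4))**2 = (4 + 8*(-2*(-4)))**2 = (4 + 8*8)**2 = (4 + 64)**2 = 68**2 = 4624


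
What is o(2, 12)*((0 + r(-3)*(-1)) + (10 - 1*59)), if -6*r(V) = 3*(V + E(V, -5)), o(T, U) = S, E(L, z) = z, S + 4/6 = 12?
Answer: -1802/3 ≈ -600.67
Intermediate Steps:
S = 34/3 (S = -⅔ + 12 = 34/3 ≈ 11.333)
o(T, U) = 34/3
r(V) = 5/2 - V/2 (r(V) = -(V - 5)/2 = -(-5 + V)/2 = -(-15 + 3*V)/6 = 5/2 - V/2)
o(2, 12)*((0 + r(-3)*(-1)) + (10 - 1*59)) = 34*((0 + (5/2 - ½*(-3))*(-1)) + (10 - 1*59))/3 = 34*((0 + (5/2 + 3/2)*(-1)) + (10 - 59))/3 = 34*((0 + 4*(-1)) - 49)/3 = 34*((0 - 4) - 49)/3 = 34*(-4 - 49)/3 = (34/3)*(-53) = -1802/3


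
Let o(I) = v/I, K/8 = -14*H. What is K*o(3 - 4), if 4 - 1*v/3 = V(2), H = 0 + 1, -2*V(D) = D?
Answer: 1680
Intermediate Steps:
V(D) = -D/2
H = 1
v = 15 (v = 12 - (-3)*2/2 = 12 - 3*(-1) = 12 + 3 = 15)
K = -112 (K = 8*(-14*1) = 8*(-14) = -112)
o(I) = 15/I
K*o(3 - 4) = -1680/(3 - 4) = -1680/(-1) = -1680*(-1) = -112*(-15) = 1680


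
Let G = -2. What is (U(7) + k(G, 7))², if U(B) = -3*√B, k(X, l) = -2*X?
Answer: 79 - 24*√7 ≈ 15.502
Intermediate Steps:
(U(7) + k(G, 7))² = (-3*√7 - 2*(-2))² = (-3*√7 + 4)² = (4 - 3*√7)²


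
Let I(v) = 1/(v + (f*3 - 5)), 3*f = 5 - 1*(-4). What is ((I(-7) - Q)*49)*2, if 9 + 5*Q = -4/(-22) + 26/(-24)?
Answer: 53263/330 ≈ 161.40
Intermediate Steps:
f = 3 (f = (5 - 1*(-4))/3 = (5 + 4)/3 = (⅓)*9 = 3)
I(v) = 1/(4 + v) (I(v) = 1/(v + (3*3 - 5)) = 1/(v + (9 - 5)) = 1/(v + 4) = 1/(4 + v))
Q = -1307/660 (Q = -9/5 + (-4/(-22) + 26/(-24))/5 = -9/5 + (-4*(-1/22) + 26*(-1/24))/5 = -9/5 + (2/11 - 13/12)/5 = -9/5 + (⅕)*(-119/132) = -9/5 - 119/660 = -1307/660 ≈ -1.9803)
((I(-7) - Q)*49)*2 = ((1/(4 - 7) - 1*(-1307/660))*49)*2 = ((1/(-3) + 1307/660)*49)*2 = ((-⅓ + 1307/660)*49)*2 = ((1087/660)*49)*2 = (53263/660)*2 = 53263/330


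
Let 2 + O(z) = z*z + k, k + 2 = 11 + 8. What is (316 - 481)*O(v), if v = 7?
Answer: -10560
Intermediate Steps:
k = 17 (k = -2 + (11 + 8) = -2 + 19 = 17)
O(z) = 15 + z**2 (O(z) = -2 + (z*z + 17) = -2 + (z**2 + 17) = -2 + (17 + z**2) = 15 + z**2)
(316 - 481)*O(v) = (316 - 481)*(15 + 7**2) = -165*(15 + 49) = -165*64 = -10560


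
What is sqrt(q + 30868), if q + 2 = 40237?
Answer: sqrt(71103) ≈ 266.65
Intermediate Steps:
q = 40235 (q = -2 + 40237 = 40235)
sqrt(q + 30868) = sqrt(40235 + 30868) = sqrt(71103)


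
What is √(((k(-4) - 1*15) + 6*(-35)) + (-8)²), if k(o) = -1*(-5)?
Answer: 2*I*√39 ≈ 12.49*I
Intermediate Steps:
k(o) = 5
√(((k(-4) - 1*15) + 6*(-35)) + (-8)²) = √(((5 - 1*15) + 6*(-35)) + (-8)²) = √(((5 - 15) - 210) + 64) = √((-10 - 210) + 64) = √(-220 + 64) = √(-156) = 2*I*√39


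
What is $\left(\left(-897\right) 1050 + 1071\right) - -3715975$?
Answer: $2775196$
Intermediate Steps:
$\left(\left(-897\right) 1050 + 1071\right) - -3715975 = \left(-941850 + 1071\right) + 3715975 = -940779 + 3715975 = 2775196$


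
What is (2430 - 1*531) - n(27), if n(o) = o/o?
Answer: 1898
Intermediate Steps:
n(o) = 1
(2430 - 1*531) - n(27) = (2430 - 1*531) - 1*1 = (2430 - 531) - 1 = 1899 - 1 = 1898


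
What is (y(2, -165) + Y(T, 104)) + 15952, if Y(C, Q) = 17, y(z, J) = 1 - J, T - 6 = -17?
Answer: 16135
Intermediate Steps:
T = -11 (T = 6 - 17 = -11)
(y(2, -165) + Y(T, 104)) + 15952 = ((1 - 1*(-165)) + 17) + 15952 = ((1 + 165) + 17) + 15952 = (166 + 17) + 15952 = 183 + 15952 = 16135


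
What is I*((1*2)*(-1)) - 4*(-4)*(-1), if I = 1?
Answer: -18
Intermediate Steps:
I*((1*2)*(-1)) - 4*(-4)*(-1) = 1*((1*2)*(-1)) - 4*(-4)*(-1) = 1*(2*(-1)) + 16*(-1) = 1*(-2) - 16 = -2 - 16 = -18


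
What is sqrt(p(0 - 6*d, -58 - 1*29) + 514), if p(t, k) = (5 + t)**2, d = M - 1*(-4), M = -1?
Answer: sqrt(683) ≈ 26.134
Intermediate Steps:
d = 3 (d = -1 - 1*(-4) = -1 + 4 = 3)
sqrt(p(0 - 6*d, -58 - 1*29) + 514) = sqrt((5 + (0 - 6*3))**2 + 514) = sqrt((5 + (0 - 18))**2 + 514) = sqrt((5 - 18)**2 + 514) = sqrt((-13)**2 + 514) = sqrt(169 + 514) = sqrt(683)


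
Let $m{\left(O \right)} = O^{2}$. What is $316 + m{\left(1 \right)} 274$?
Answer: $590$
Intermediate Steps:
$316 + m{\left(1 \right)} 274 = 316 + 1^{2} \cdot 274 = 316 + 1 \cdot 274 = 316 + 274 = 590$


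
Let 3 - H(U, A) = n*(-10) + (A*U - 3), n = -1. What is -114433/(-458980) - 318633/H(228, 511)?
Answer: 39894748009/13369169440 ≈ 2.9841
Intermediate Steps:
H(U, A) = -4 - A*U (H(U, A) = 3 - (-1*(-10) + (A*U - 3)) = 3 - (10 + (-3 + A*U)) = 3 - (7 + A*U) = 3 + (-7 - A*U) = -4 - A*U)
-114433/(-458980) - 318633/H(228, 511) = -114433/(-458980) - 318633/(-4 - 1*511*228) = -114433*(-1/458980) - 318633/(-4 - 116508) = 114433/458980 - 318633/(-116512) = 114433/458980 - 318633*(-1/116512) = 114433/458980 + 318633/116512 = 39894748009/13369169440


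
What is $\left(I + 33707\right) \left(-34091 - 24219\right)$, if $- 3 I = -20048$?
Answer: $- \frac{7065364390}{3} \approx -2.3551 \cdot 10^{9}$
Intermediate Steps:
$I = \frac{20048}{3}$ ($I = \left(- \frac{1}{3}\right) \left(-20048\right) = \frac{20048}{3} \approx 6682.7$)
$\left(I + 33707\right) \left(-34091 - 24219\right) = \left(\frac{20048}{3} + 33707\right) \left(-34091 - 24219\right) = \frac{121169}{3} \left(-58310\right) = - \frac{7065364390}{3}$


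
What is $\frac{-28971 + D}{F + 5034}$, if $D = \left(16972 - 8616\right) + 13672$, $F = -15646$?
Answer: $\frac{6943}{10612} \approx 0.65426$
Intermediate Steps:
$D = 22028$ ($D = 8356 + 13672 = 22028$)
$\frac{-28971 + D}{F + 5034} = \frac{-28971 + 22028}{-15646 + 5034} = - \frac{6943}{-10612} = \left(-6943\right) \left(- \frac{1}{10612}\right) = \frac{6943}{10612}$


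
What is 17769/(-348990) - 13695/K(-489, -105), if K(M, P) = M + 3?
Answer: 132521731/4711365 ≈ 28.128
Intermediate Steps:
K(M, P) = 3 + M
17769/(-348990) - 13695/K(-489, -105) = 17769/(-348990) - 13695/(3 - 489) = 17769*(-1/348990) - 13695/(-486) = -5923/116330 - 13695*(-1/486) = -5923/116330 + 4565/162 = 132521731/4711365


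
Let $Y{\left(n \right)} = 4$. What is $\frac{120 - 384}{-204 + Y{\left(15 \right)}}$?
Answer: $\frac{33}{25} \approx 1.32$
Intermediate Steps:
$\frac{120 - 384}{-204 + Y{\left(15 \right)}} = \frac{120 - 384}{-204 + 4} = - \frac{264}{-200} = \left(-264\right) \left(- \frac{1}{200}\right) = \frac{33}{25}$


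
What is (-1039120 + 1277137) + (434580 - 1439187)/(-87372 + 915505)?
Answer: 197108727654/828133 ≈ 2.3802e+5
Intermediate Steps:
(-1039120 + 1277137) + (434580 - 1439187)/(-87372 + 915505) = 238017 - 1004607/828133 = 197108727654/828133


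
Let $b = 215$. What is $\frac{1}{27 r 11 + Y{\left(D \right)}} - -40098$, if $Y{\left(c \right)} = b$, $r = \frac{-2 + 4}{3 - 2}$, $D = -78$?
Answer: $\frac{32439283}{809} \approx 40098.0$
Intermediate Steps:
$r = 2$ ($r = \frac{2}{1} = 2 \cdot 1 = 2$)
$Y{\left(c \right)} = 215$
$\frac{1}{27 r 11 + Y{\left(D \right)}} - -40098 = \frac{1}{27 \cdot 2 \cdot 11 + 215} - -40098 = \frac{1}{54 \cdot 11 + 215} + 40098 = \frac{1}{594 + 215} + 40098 = \frac{1}{809} + 40098 = \frac{32439283}{809}$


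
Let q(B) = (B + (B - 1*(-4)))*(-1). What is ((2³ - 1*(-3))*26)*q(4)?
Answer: -3432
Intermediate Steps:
q(B) = -4 - 2*B (q(B) = (B + (B + 4))*(-1) = (B + (4 + B))*(-1) = (4 + 2*B)*(-1) = -4 - 2*B)
((2³ - 1*(-3))*26)*q(4) = ((2³ - 1*(-3))*26)*(-4 - 2*4) = ((8 + 3)*26)*(-4 - 8) = (11*26)*(-12) = 286*(-12) = -3432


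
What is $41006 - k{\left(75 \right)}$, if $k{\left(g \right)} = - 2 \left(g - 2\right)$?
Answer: $41152$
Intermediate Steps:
$k{\left(g \right)} = 4 - 2 g$ ($k{\left(g \right)} = - 2 \left(-2 + g\right) = 4 - 2 g$)
$41006 - k{\left(75 \right)} = 41006 - \left(4 - 150\right) = 41006 - -146 = 41006 + 146 = 41152$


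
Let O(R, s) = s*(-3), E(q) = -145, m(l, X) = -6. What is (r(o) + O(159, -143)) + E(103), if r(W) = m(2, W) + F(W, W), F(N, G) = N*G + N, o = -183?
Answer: 33584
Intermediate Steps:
F(N, G) = N + G*N (F(N, G) = G*N + N = N + G*N)
O(R, s) = -3*s
r(W) = -6 + W*(1 + W)
(r(o) + O(159, -143)) + E(103) = ((-6 - 183*(1 - 183)) - 3*(-143)) - 145 = ((-6 - 183*(-182)) + 429) - 145 = ((-6 + 33306) + 429) - 145 = (33300 + 429) - 145 = 33729 - 145 = 33584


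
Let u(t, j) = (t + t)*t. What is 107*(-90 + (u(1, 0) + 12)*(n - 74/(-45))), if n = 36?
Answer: 2104262/45 ≈ 46761.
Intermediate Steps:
u(t, j) = 2*t² (u(t, j) = (2*t)*t = 2*t²)
107*(-90 + (u(1, 0) + 12)*(n - 74/(-45))) = 107*(-90 + (2*1² + 12)*(36 - 74/(-45))) = 107*(-90 + (2*1 + 12)*(36 - 74*(-1/45))) = 107*(-90 + (2 + 12)*(36 + 74/45)) = 107*(-90 + 14*(1694/45)) = 107*(-90 + 23716/45) = 107*(19666/45) = 2104262/45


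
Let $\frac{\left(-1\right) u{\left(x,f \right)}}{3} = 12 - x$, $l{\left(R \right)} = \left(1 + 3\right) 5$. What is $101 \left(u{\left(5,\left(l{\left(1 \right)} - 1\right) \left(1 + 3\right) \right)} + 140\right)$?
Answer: $12019$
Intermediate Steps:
$l{\left(R \right)} = 20$ ($l{\left(R \right)} = 4 \cdot 5 = 20$)
$u{\left(x,f \right)} = -36 + 3 x$ ($u{\left(x,f \right)} = - 3 \left(12 - x\right) = -36 + 3 x$)
$101 \left(u{\left(5,\left(l{\left(1 \right)} - 1\right) \left(1 + 3\right) \right)} + 140\right) = 101 \left(\left(-36 + 3 \cdot 5\right) + 140\right) = 101 \left(\left(-36 + 15\right) + 140\right) = 101 \left(-21 + 140\right) = 101 \cdot 119 = 12019$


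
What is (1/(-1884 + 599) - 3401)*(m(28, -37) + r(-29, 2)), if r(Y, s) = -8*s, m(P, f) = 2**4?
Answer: 0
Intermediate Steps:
m(P, f) = 16
(1/(-1884 + 599) - 3401)*(m(28, -37) + r(-29, 2)) = (1/(-1884 + 599) - 3401)*(16 - 8*2) = (1/(-1285) - 3401)*(16 - 16) = (-1/1285 - 3401)*0 = -4370286/1285*0 = 0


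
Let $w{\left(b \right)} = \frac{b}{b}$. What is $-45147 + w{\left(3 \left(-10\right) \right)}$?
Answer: $-45146$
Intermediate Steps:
$w{\left(b \right)} = 1$
$-45147 + w{\left(3 \left(-10\right) \right)} = -45147 + 1 = -45146$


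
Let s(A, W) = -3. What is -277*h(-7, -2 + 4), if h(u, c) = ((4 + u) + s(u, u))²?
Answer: -9972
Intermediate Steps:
h(u, c) = (1 + u)² (h(u, c) = ((4 + u) - 3)² = (1 + u)²)
-277*h(-7, -2 + 4) = -277*(1 - 7)² = -277*(-6)² = -277*36 = -9972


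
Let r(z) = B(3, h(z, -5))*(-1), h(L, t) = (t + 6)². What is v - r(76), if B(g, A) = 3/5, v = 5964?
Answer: 29823/5 ≈ 5964.6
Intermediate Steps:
h(L, t) = (6 + t)²
B(g, A) = ⅗ (B(g, A) = 3*(⅕) = ⅗)
r(z) = -⅗ (r(z) = (⅗)*(-1) = -⅗)
v - r(76) = 5964 - 1*(-⅗) = 5964 + ⅗ = 29823/5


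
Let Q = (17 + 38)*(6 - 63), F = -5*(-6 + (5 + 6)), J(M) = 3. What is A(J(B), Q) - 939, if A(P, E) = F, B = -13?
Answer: -964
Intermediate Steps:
F = -25 (F = -5*(-6 + 11) = -5*5 = -25)
Q = -3135 (Q = 55*(-57) = -3135)
A(P, E) = -25
A(J(B), Q) - 939 = -25 - 939 = -964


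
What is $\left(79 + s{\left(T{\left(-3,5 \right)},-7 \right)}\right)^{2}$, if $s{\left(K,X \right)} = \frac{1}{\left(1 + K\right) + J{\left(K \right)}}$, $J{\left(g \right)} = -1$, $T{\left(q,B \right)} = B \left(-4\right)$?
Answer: $\frac{2493241}{400} \approx 6233.1$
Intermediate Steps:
$T{\left(q,B \right)} = - 4 B$
$s{\left(K,X \right)} = \frac{1}{K}$ ($s{\left(K,X \right)} = \frac{1}{\left(1 + K\right) - 1} = \frac{1}{K}$)
$\left(79 + s{\left(T{\left(-3,5 \right)},-7 \right)}\right)^{2} = \left(79 + \frac{1}{\left(-4\right) 5}\right)^{2} = \left(79 + \frac{1}{-20}\right)^{2} = \left(79 - \frac{1}{20}\right)^{2} = \left(\frac{1579}{20}\right)^{2} = \frac{2493241}{400}$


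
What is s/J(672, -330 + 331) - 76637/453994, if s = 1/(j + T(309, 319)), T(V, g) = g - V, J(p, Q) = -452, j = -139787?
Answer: -2420932101477/14341489770388 ≈ -0.16881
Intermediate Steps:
s = -1/139777 (s = 1/(-139787 + (319 - 1*309)) = 1/(-139787 + (319 - 309)) = 1/(-139787 + 10) = 1/(-139777) = -1/139777 ≈ -7.1543e-6)
s/J(672, -330 + 331) - 76637/453994 = -1/139777/(-452) - 76637/453994 = -1/139777*(-1/452) - 76637*1/453994 = 1/63179204 - 76637/453994 = -2420932101477/14341489770388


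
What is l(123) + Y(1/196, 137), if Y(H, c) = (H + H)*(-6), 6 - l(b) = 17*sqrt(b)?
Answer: 291/49 - 17*sqrt(123) ≈ -182.60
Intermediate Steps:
l(b) = 6 - 17*sqrt(b)
Y(H, c) = -12*H (Y(H, c) = (2*H)*(-6) = -12*H)
l(123) + Y(1/196, 137) = (6 - 17*sqrt(123)) - 12/196 = (6 - 17*sqrt(123)) - 12*1/196 = (6 - 17*sqrt(123)) - 3/49 = 291/49 - 17*sqrt(123)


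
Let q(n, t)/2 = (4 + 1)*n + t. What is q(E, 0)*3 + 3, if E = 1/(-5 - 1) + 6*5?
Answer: 898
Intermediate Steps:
E = 179/6 (E = 1/(-6) + 30 = -⅙ + 30 = 179/6 ≈ 29.833)
q(n, t) = 2*t + 10*n (q(n, t) = 2*((4 + 1)*n + t) = 2*(5*n + t) = 2*(t + 5*n) = 2*t + 10*n)
q(E, 0)*3 + 3 = (2*0 + 10*(179/6))*3 + 3 = (0 + 895/3)*3 + 3 = (895/3)*3 + 3 = 895 + 3 = 898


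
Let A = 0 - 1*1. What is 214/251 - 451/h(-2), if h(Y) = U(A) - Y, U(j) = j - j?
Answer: -112773/502 ≈ -224.65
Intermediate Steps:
A = -1 (A = 0 - 1 = -1)
U(j) = 0
h(Y) = -Y (h(Y) = 0 - Y = -Y)
214/251 - 451/h(-2) = 214/251 - 451/((-1*(-2))) = 214*(1/251) - 451/2 = 214/251 - 451*½ = 214/251 - 451/2 = -112773/502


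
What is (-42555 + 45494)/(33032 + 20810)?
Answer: 2939/53842 ≈ 0.054586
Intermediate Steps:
(-42555 + 45494)/(33032 + 20810) = 2939/53842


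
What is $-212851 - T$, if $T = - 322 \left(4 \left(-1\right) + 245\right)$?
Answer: $-135249$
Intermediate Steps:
$T = -77602$ ($T = - 322 \left(-4 + 245\right) = \left(-322\right) 241 = -77602$)
$-212851 - T = -212851 - -77602 = -212851 + 77602 = -135249$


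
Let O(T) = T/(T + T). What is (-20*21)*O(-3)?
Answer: -210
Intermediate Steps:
O(T) = 1/2 (O(T) = T/((2*T)) = T*(1/(2*T)) = 1/2)
(-20*21)*O(-3) = -20*21*(1/2) = -420*1/2 = -210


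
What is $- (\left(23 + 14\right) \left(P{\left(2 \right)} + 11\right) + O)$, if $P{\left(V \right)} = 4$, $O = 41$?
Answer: $-596$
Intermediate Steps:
$- (\left(23 + 14\right) \left(P{\left(2 \right)} + 11\right) + O) = - (\left(23 + 14\right) \left(4 + 11\right) + 41) = - (37 \cdot 15 + 41) = - (555 + 41) = \left(-1\right) 596 = -596$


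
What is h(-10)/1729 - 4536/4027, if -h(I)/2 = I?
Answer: -7762204/6962683 ≈ -1.1148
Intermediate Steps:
h(I) = -2*I
h(-10)/1729 - 4536/4027 = -2*(-10)/1729 - 4536/4027 = 20*(1/1729) - 4536*1/4027 = 20/1729 - 4536/4027 = -7762204/6962683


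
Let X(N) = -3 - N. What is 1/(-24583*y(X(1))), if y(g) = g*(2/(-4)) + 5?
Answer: -1/172081 ≈ -5.8112e-6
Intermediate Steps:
y(g) = 5 - g/2 (y(g) = g*(2*(-¼)) + 5 = g*(-½) + 5 = -g/2 + 5 = 5 - g/2)
1/(-24583*y(X(1))) = 1/(-24583*(5 - (-3 - 1*1)/2)) = 1/(-24583*(5 - (-3 - 1)/2)) = 1/(-24583*(5 - ½*(-4))) = 1/(-24583*(5 + 2)) = 1/(-24583*7) = 1/(-172081) = -1/172081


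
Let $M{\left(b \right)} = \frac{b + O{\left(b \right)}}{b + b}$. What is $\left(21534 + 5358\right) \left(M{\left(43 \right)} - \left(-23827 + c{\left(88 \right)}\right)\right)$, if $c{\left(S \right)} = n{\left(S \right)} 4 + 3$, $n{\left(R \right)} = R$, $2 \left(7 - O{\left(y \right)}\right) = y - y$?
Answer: $\frac{27142660332}{43} \approx 6.3122 \cdot 10^{8}$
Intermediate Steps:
$O{\left(y \right)} = 7$ ($O{\left(y \right)} = 7 - \frac{y - y}{2} = 7 - 0 = 7 + 0 = 7$)
$c{\left(S \right)} = 3 + 4 S$ ($c{\left(S \right)} = S 4 + 3 = 4 S + 3 = 3 + 4 S$)
$M{\left(b \right)} = \frac{7 + b}{2 b}$ ($M{\left(b \right)} = \frac{b + 7}{b + b} = \frac{7 + b}{2 b}$)
$\left(21534 + 5358\right) \left(M{\left(43 \right)} - \left(-23827 + c{\left(88 \right)}\right)\right) = \left(21534 + 5358\right) \left(\frac{7 + 43}{2 \cdot 43} + \left(23827 - \left(3 + 4 \cdot 88\right)\right)\right) = 26892 \left(\frac{1}{2} \cdot \frac{1}{43} \cdot 50 + \left(23827 - \left(3 + 352\right)\right)\right) = 26892 \left(\frac{25}{43} + \left(23827 - 355\right)\right) = 26892 \left(\frac{25}{43} + 23472\right) = 26892 \cdot \frac{1009321}{43} = \frac{27142660332}{43}$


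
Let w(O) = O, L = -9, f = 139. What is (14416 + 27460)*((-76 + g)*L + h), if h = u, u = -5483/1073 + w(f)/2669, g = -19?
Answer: 3514834125820/98753 ≈ 3.5592e+7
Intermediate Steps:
u = -14484980/2863837 (u = -5483/1073 + 139/2669 = -14484980/2863837 ≈ -5.0579)
h = -14484980/2863837 ≈ -5.0579
(14416 + 27460)*((-76 + g)*L + h) = (14416 + 27460)*((-76 - 19)*(-9) - 14484980/2863837) = 41876*(-95*(-9) - 14484980/2863837) = 41876*(855 - 14484980/2863837) = 41876*(2434095655/2863837) = 3514834125820/98753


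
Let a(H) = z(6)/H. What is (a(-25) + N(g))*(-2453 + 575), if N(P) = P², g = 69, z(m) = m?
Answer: -223517682/25 ≈ -8.9407e+6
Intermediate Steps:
a(H) = 6/H
(a(-25) + N(g))*(-2453 + 575) = (6/(-25) + 69²)*(-2453 + 575) = (6*(-1/25) + 4761)*(-1878) = (-6/25 + 4761)*(-1878) = (119019/25)*(-1878) = -223517682/25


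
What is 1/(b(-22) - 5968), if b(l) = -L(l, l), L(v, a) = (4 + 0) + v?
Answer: -1/5950 ≈ -0.00016807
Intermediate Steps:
L(v, a) = 4 + v
b(l) = -4 - l (b(l) = -(4 + l) = -4 - l)
1/(b(-22) - 5968) = 1/((-4 - 1*(-22)) - 5968) = 1/((-4 + 22) - 5968) = 1/(18 - 5968) = 1/(-5950) = -1/5950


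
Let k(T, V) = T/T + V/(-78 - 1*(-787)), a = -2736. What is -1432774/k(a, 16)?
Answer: -35028854/25 ≈ -1.4012e+6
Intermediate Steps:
k(T, V) = 1 + V/709 (k(T, V) = 1 + V/(-78 + 787) = 1 + V/709)
-1432774/k(a, 16) = -1432774/(1 + (1/709)*16) = -1432774/(1 + 16/709) = -1432774/725/709 = -1432774*709/725 = -35028854/25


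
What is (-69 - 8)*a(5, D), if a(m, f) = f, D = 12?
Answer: -924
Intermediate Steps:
(-69 - 8)*a(5, D) = (-69 - 8)*12 = -77*12 = -924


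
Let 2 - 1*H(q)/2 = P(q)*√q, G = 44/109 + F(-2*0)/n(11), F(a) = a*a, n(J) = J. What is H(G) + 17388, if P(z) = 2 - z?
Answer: 17392 - 696*√1199/11881 ≈ 17390.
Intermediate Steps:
F(a) = a²
G = 44/109 (G = 44/109 + (-2*0)²/11 = 44*(1/109) + 0²*(1/11) = 44/109 + 0*(1/11) = 44/109 + 0 = 44/109 ≈ 0.40367)
H(q) = 4 - 2*√q*(2 - q) (H(q) = 4 - 2*(2 - q)*√q = 4 - 2*√q*(2 - q))
H(G) + 17388 = (4 + 2*√(44/109)*(-2 + 44/109)) + 17388 = (4 + 2*(2*√1199/109)*(-174/109)) + 17388 = (4 - 696*√1199/11881) + 17388 = 17392 - 696*√1199/11881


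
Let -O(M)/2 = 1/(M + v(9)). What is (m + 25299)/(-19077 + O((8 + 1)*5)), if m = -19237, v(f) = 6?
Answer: -309162/972929 ≈ -0.31776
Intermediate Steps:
O(M) = -2/(6 + M) (O(M) = -2/(M + 6) = -2/(6 + M))
(m + 25299)/(-19077 + O((8 + 1)*5)) = (-19237 + 25299)/(-19077 - 2/(6 + (8 + 1)*5)) = 6062/(-19077 - 2/(6 + 9*5)) = 6062/(-19077 - 2/(6 + 45)) = 6062/(-19077 - 2/51) = 6062/(-972929/51) = 6062*(-51/972929) = -309162/972929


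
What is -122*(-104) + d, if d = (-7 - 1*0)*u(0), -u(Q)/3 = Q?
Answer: 12688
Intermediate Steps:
u(Q) = -3*Q
d = 0 (d = (-7 - 1*0)*(-3*0) = (-7 + 0)*0 = -7*0 = 0)
-122*(-104) + d = -122*(-104) + 0 = 12688 + 0 = 12688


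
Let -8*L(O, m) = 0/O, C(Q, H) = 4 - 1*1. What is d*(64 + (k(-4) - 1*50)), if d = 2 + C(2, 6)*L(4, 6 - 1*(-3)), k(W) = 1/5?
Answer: 142/5 ≈ 28.400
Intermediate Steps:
C(Q, H) = 3 (C(Q, H) = 4 - 1 = 3)
L(O, m) = 0 (L(O, m) = -0/O = -1/8*0 = 0)
k(W) = 1/5
d = 2 (d = 2 + 3*0 = 2 + 0 = 2)
d*(64 + (k(-4) - 1*50)) = 2*(64 + (1/5 - 1*50)) = 2*(64 + (1/5 - 50)) = 2*(64 - 249/5) = 2*(71/5) = 142/5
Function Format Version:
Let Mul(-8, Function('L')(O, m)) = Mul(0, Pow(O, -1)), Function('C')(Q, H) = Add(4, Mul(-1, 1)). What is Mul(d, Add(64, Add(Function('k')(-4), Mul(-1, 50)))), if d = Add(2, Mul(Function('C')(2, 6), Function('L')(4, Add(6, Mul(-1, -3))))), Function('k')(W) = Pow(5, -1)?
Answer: Rational(142, 5) ≈ 28.400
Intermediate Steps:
Function('C')(Q, H) = 3 (Function('C')(Q, H) = Add(4, -1) = 3)
Function('L')(O, m) = 0 (Function('L')(O, m) = Mul(Rational(-1, 8), Mul(0, Pow(O, -1))) = Mul(Rational(-1, 8), 0) = 0)
Function('k')(W) = Rational(1, 5)
d = 2 (d = Add(2, Mul(3, 0)) = Add(2, 0) = 2)
Mul(d, Add(64, Add(Function('k')(-4), Mul(-1, 50)))) = Mul(2, Add(64, Add(Rational(1, 5), Mul(-1, 50)))) = Mul(2, Add(64, Add(Rational(1, 5), -50))) = Mul(2, Add(64, Rational(-249, 5))) = Mul(2, Rational(71, 5)) = Rational(142, 5)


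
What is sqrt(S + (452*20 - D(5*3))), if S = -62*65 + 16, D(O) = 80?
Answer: sqrt(4946) ≈ 70.328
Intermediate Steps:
S = -4014 (S = -4030 + 16 = -4014)
sqrt(S + (452*20 - D(5*3))) = sqrt(-4014 + (452*20 - 1*80)) = sqrt(-4014 + (9040 - 80)) = sqrt(-4014 + 8960) = sqrt(4946)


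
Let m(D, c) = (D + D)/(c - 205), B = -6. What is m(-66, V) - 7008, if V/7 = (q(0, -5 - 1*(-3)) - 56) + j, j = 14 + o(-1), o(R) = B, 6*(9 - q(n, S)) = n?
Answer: -1674846/239 ≈ -7007.7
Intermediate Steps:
q(n, S) = 9 - n/6
o(R) = -6
j = 8 (j = 14 - 6 = 8)
V = -273 (V = 7*(((9 - ⅙*0) - 56) + 8) = 7*(((9 + 0) - 56) + 8) = 7*((9 - 56) + 8) = 7*(-47 + 8) = 7*(-39) = -273)
m(D, c) = 2*D/(-205 + c) (m(D, c) = (2*D)/(-205 + c) = 2*D/(-205 + c))
m(-66, V) - 7008 = 2*(-66)/(-205 - 273) - 7008 = 2*(-66)/(-478) - 7008 = 2*(-66)*(-1/478) - 7008 = 66/239 - 7008 = -1674846/239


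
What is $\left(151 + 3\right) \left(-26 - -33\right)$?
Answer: $1078$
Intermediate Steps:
$\left(151 + 3\right) \left(-26 - -33\right) = 154 \left(-26 + 33\right) = 154 \cdot 7 = 1078$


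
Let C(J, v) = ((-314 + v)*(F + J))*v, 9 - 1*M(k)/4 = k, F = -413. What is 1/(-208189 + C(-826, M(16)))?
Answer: -1/12072853 ≈ -8.2830e-8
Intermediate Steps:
M(k) = 36 - 4*k
C(J, v) = v*(-413 + J)*(-314 + v) (C(J, v) = ((-314 + v)*(-413 + J))*v = ((-413 + J)*(-314 + v))*v = v*(-413 + J)*(-314 + v))
1/(-208189 + C(-826, M(16))) = 1/(-208189 + (36 - 4*16)*(129682 - 413*(36 - 4*16) - 314*(-826) - 826*(36 - 4*16))) = 1/(-208189 + (36 - 64)*(129682 - 413*(36 - 64) + 259364 - 826*(36 - 64))) = 1/(-208189 - 28*(129682 - 413*(-28) + 259364 - 826*(-28))) = 1/(-208189 - 28*(129682 + 11564 + 259364 + 23128)) = 1/(-208189 - 28*423738) = 1/(-208189 - 11864664) = 1/(-12072853) = -1/12072853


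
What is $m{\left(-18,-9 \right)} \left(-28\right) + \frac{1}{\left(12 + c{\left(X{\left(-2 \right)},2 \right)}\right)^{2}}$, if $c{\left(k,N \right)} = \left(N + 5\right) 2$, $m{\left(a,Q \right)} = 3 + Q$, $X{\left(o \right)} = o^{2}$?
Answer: $\frac{113569}{676} \approx 168.0$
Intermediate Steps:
$c{\left(k,N \right)} = 10 + 2 N$ ($c{\left(k,N \right)} = \left(5 + N\right) 2 = 10 + 2 N$)
$m{\left(-18,-9 \right)} \left(-28\right) + \frac{1}{\left(12 + c{\left(X{\left(-2 \right)},2 \right)}\right)^{2}} = \left(3 - 9\right) \left(-28\right) + \frac{1}{\left(12 + \left(10 + 2 \cdot 2\right)\right)^{2}} = \left(-6\right) \left(-28\right) + \frac{1}{\left(12 + \left(10 + 4\right)\right)^{2}} = 168 + \frac{1}{\left(12 + 14\right)^{2}} = 168 + \frac{1}{26^{2}} = 168 + \frac{1}{676} = \frac{113569}{676}$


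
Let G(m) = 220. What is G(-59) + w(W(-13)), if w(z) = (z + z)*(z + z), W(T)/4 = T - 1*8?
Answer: 28444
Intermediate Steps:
W(T) = -32 + 4*T (W(T) = 4*(T - 1*8) = 4*(T - 8) = 4*(-8 + T) = -32 + 4*T)
w(z) = 4*z² (w(z) = (2*z)*(2*z) = 4*z²)
G(-59) + w(W(-13)) = 220 + 4*(-32 + 4*(-13))² = 220 + 4*(-32 - 52)² = 220 + 4*(-84)² = 220 + 4*7056 = 220 + 28224 = 28444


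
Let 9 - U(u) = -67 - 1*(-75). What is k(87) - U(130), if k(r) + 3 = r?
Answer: 83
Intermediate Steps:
k(r) = -3 + r
U(u) = 1 (U(u) = 9 - (-67 - 1*(-75)) = 9 - (-67 + 75) = 9 - 1*8 = 9 - 8 = 1)
k(87) - U(130) = (-3 + 87) - 1*1 = 84 - 1 = 83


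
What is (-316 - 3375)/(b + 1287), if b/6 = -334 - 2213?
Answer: 3691/13995 ≈ 0.26374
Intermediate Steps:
b = -15282 (b = 6*(-334 - 2213) = 6*(-2547) = -15282)
(-316 - 3375)/(b + 1287) = (-316 - 3375)/(-15282 + 1287) = -3691/(-13995) = -3691*(-1/13995) = 3691/13995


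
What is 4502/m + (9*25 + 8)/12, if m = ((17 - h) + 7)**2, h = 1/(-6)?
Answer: 6843689/252300 ≈ 27.125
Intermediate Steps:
h = -1/6 ≈ -0.16667
m = 21025/36 (m = ((17 - 1*(-1/6)) + 7)**2 = ((17 + 1/6) + 7)**2 = (103/6 + 7)**2 = (145/6)**2 = 21025/36 ≈ 584.03)
4502/m + (9*25 + 8)/12 = 4502/(21025/36) + (9*25 + 8)/12 = 4502*(36/21025) + (225 + 8)*(1/12) = 162072/21025 + 233*(1/12) = 162072/21025 + 233/12 = 6843689/252300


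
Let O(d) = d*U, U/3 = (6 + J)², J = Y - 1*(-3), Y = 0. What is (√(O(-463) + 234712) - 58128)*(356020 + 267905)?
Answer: -36267512400 + 623925*√122203 ≈ -3.6049e+10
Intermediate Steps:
J = 3 (J = 0 - 1*(-3) = 0 + 3 = 3)
U = 243 (U = 3*(6 + 3)² = 3*9² = 3*81 = 243)
O(d) = 243*d (O(d) = d*243 = 243*d)
(√(O(-463) + 234712) - 58128)*(356020 + 267905) = (√(243*(-463) + 234712) - 58128)*(356020 + 267905) = (√(-112509 + 234712) - 58128)*623925 = (√122203 - 58128)*623925 = (-58128 + √122203)*623925 = -36267512400 + 623925*√122203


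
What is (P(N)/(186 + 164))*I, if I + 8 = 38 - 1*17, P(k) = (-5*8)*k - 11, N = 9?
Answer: -689/50 ≈ -13.780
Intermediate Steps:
P(k) = -11 - 40*k (P(k) = -40*k - 11 = -11 - 40*k)
I = 13 (I = -8 + (38 - 1*17) = -8 + (38 - 17) = -8 + 21 = 13)
(P(N)/(186 + 164))*I = ((-11 - 40*9)/(186 + 164))*13 = ((-11 - 360)/350)*13 = ((1/350)*(-371))*13 = -53/50*13 = -689/50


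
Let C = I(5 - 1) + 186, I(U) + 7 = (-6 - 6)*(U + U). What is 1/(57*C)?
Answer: 1/4731 ≈ 0.00021137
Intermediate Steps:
I(U) = -7 - 24*U (I(U) = -7 + (-6 - 6)*(U + U) = -7 - 24*U)
C = 83 (C = (-7 - 24*(5 - 1)) + 186 = (-7 - 24*4) + 186 = (-7 - 96) + 186 = -103 + 186 = 83)
1/(57*C) = 1/(57*83) = 1/4731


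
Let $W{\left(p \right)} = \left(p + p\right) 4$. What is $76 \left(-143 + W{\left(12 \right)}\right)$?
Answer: $-3572$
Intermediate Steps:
$W{\left(p \right)} = 8 p$ ($W{\left(p \right)} = 2 p 4 = 8 p$)
$76 \left(-143 + W{\left(12 \right)}\right) = 76 \left(-143 + 8 \cdot 12\right) = 76 \left(-143 + 96\right) = 76 \left(-47\right) = -3572$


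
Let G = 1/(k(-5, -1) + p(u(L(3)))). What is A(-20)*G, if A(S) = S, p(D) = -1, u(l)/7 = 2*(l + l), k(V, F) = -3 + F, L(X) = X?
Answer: 4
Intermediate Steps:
u(l) = 28*l (u(l) = 7*(2*(l + l)) = 7*(2*(2*l)) = 7*(4*l) = 28*l)
G = -1/5 (G = 1/((-3 - 1) - 1) = 1/(-4 - 1) = 1/(-5) = -1/5 ≈ -0.20000)
A(-20)*G = -20*(-1/5) = 4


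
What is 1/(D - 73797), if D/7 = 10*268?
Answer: -1/55037 ≈ -1.8170e-5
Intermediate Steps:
D = 18760 (D = 7*(10*268) = 7*2680 = 18760)
1/(D - 73797) = 1/(18760 - 73797) = 1/(-55037) = -1/55037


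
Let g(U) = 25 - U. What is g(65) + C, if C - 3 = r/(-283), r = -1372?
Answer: -9099/283 ≈ -32.152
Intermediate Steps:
C = 2221/283 (C = 3 - 1372/(-283) = 3 - 1372*(-1/283) = 3 + 1372/283 = 2221/283 ≈ 7.8481)
g(65) + C = (25 - 1*65) + 2221/283 = (25 - 65) + 2221/283 = -40 + 2221/283 = -9099/283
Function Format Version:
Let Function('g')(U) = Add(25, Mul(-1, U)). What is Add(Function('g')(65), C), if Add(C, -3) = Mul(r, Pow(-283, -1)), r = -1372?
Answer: Rational(-9099, 283) ≈ -32.152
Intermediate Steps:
C = Rational(2221, 283) (C = Add(3, Mul(-1372, Pow(-283, -1))) = Add(3, Mul(-1372, Rational(-1, 283))) = Add(3, Rational(1372, 283)) = Rational(2221, 283) ≈ 7.8481)
Add(Function('g')(65), C) = Add(Add(25, Mul(-1, 65)), Rational(2221, 283)) = Add(Add(25, -65), Rational(2221, 283)) = Add(-40, Rational(2221, 283)) = Rational(-9099, 283)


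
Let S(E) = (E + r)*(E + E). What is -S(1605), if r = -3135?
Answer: 4911300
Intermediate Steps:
S(E) = 2*E*(-3135 + E) (S(E) = (E - 3135)*(E + E) = (-3135 + E)*(2*E) = 2*E*(-3135 + E))
-S(1605) = -2*1605*(-3135 + 1605) = -2*1605*(-1530) = -1*(-4911300) = 4911300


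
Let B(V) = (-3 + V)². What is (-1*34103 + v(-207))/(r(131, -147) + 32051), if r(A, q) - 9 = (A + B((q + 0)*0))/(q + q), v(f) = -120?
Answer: -718683/673250 ≈ -1.0675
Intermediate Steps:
r(A, q) = 9 + (9 + A)/(2*q) (r(A, q) = 9 + (A + (-3 + (q + 0)*0)²)/(q + q) = 9 + (A + (-3 + q*0)²)/((2*q)) = 9 + (A + (-3 + 0)²)*(1/(2*q)) = 9 + (A + (-3)²)*(1/(2*q)) = 9 + (A + 9)*(1/(2*q)) = 9 + (9 + A)*(1/(2*q)) = 9 + (9 + A)/(2*q))
(-1*34103 + v(-207))/(r(131, -147) + 32051) = (-1*34103 - 120)/((½)*(9 + 131 + 18*(-147))/(-147) + 32051) = (-34103 - 120)/((½)*(-1/147)*(9 + 131 - 2646) + 32051) = -34223/((½)*(-1/147)*(-2506) + 32051) = -34223/(179/21 + 32051) = -34223/673250/21 = -34223*21/673250 = -718683/673250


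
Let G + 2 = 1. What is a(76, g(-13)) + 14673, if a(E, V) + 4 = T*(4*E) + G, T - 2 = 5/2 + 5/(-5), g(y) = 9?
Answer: 15732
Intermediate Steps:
G = -1 (G = -2 + 1 = -1)
T = 7/2 (T = 2 + (5/2 + 5/(-5)) = 2 + (5*(1/2) + 5*(-1/5)) = 2 + (5/2 - 1) = 2 + 3/2 = 7/2 ≈ 3.5000)
a(E, V) = -5 + 14*E (a(E, V) = -4 + (7*(4*E)/2 - 1) = -4 + (14*E - 1) = -4 + (-1 + 14*E) = -5 + 14*E)
a(76, g(-13)) + 14673 = (-5 + 14*76) + 14673 = (-5 + 1064) + 14673 = 1059 + 14673 = 15732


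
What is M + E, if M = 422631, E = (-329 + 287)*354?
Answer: 407763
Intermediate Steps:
E = -14868 (E = -42*354 = -14868)
M + E = 422631 - 14868 = 407763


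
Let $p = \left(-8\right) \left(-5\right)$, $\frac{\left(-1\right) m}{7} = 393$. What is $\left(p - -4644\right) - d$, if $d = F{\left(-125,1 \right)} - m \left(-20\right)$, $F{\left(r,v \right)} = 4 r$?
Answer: $60204$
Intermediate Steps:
$m = -2751$ ($m = \left(-7\right) 393 = -2751$)
$p = 40$
$d = -55520$ ($d = 4 \left(-125\right) - \left(-2751\right) \left(-20\right) = -500 - 55020 = -55520$)
$\left(p - -4644\right) - d = \left(40 - -4644\right) - -55520 = \left(40 + 4644\right) + 55520 = 4684 + 55520 = 60204$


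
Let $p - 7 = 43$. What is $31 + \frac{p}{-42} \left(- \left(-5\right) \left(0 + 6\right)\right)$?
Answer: $- \frac{33}{7} \approx -4.7143$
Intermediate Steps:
$p = 50$ ($p = 7 + 43 = 50$)
$31 + \frac{p}{-42} \left(- \left(-5\right) \left(0 + 6\right)\right) = 31 + \frac{50}{-42} \left(- \left(-5\right) \left(0 + 6\right)\right) = 31 + 50 \left(- \frac{1}{42}\right) \left(- \left(-5\right) 6\right) = 31 - \frac{25 \left(\left(-1\right) \left(-30\right)\right)}{21} = 31 - \frac{250}{7} = - \frac{33}{7}$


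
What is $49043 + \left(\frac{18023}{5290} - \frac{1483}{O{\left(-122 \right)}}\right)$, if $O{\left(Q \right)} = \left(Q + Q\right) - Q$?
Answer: $\frac{7915353804}{161345} \approx 49059.0$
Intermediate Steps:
$O{\left(Q \right)} = Q$ ($O{\left(Q \right)} = 2 Q - Q = Q$)
$49043 + \left(\frac{18023}{5290} - \frac{1483}{O{\left(-122 \right)}}\right) = 49043 + \left(\frac{18023}{5290} - \frac{1483}{-122}\right) = 49043 + \left(18023 \cdot \frac{1}{5290} - - \frac{1483}{122}\right) = 49043 + \left(\frac{18023}{5290} + \frac{1483}{122}\right) = 49043 + \frac{2510969}{161345} = \frac{7915353804}{161345}$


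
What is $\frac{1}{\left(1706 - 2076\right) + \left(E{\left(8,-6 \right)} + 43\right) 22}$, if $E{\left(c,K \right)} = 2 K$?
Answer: $\frac{1}{312} \approx 0.0032051$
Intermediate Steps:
$\frac{1}{\left(1706 - 2076\right) + \left(E{\left(8,-6 \right)} + 43\right) 22} = \frac{1}{\left(1706 - 2076\right) + \left(2 \left(-6\right) + 43\right) 22} = \frac{1}{\left(1706 - 2076\right) + \left(-12 + 43\right) 22} = \frac{1}{-370 + 31 \cdot 22} = \frac{1}{-370 + 682} = \frac{1}{312}$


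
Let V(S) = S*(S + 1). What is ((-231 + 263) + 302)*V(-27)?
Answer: 234468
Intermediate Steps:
V(S) = S*(1 + S)
((-231 + 263) + 302)*V(-27) = ((-231 + 263) + 302)*(-27*(1 - 27)) = (32 + 302)*(-27*(-26)) = 334*702 = 234468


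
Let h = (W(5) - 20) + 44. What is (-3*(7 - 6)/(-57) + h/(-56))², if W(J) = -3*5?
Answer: 13225/1132096 ≈ 0.011682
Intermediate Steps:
W(J) = -15
h = 9 (h = (-15 - 20) + 44 = -35 + 44 = 9)
(-3*(7 - 6)/(-57) + h/(-56))² = (-3*(7 - 6)/(-57) + 9/(-56))² = (-3*1*(-1/57) + 9*(-1/56))² = (-3*(-1/57) - 9/56)² = (1/19 - 9/56)² = (-115/1064)² = 13225/1132096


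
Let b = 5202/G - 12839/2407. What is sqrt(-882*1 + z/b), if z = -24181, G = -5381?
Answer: sqrt(19685107404205634093)/81607873 ≈ 54.367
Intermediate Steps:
b = -81607873/12952067 (b = 5202/(-5381) - 12839/2407 = 5202*(-1/5381) - 12839*1/2407 = -5202/5381 - 12839/2407 = -81607873/12952067 ≈ -6.3008)
sqrt(-882*1 + z/b) = sqrt(-882*1 - 24181/(-81607873/12952067)) = sqrt(-882 - 24181*(-12952067/81607873)) = sqrt(-882 + 313193932127/81607873) = sqrt(241215788141/81607873) = sqrt(19685107404205634093)/81607873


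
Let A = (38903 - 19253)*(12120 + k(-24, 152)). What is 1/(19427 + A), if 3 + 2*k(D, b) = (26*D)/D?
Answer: 1/238403402 ≈ 4.1946e-9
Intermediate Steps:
k(D, b) = 23/2 (k(D, b) = -3/2 + ((26*D)/D)/2 = -3/2 + (½)*26 = -3/2 + 13 = 23/2)
A = 238383975 (A = (38903 - 19253)*(12120 + 23/2) = 19650*(24263/2) = 238383975)
1/(19427 + A) = 1/(19427 + 238383975) = 1/238403402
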